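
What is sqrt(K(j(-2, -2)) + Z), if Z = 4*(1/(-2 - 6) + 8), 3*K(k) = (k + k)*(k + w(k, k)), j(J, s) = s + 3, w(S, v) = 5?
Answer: sqrt(142)/2 ≈ 5.9582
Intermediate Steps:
j(J, s) = 3 + s
K(k) = 2*k*(5 + k)/3 (K(k) = ((k + k)*(k + 5))/3 = ((2*k)*(5 + k))/3 = (2*k*(5 + k))/3 = 2*k*(5 + k)/3)
Z = 63/2 (Z = 4*(1/(-8) + 8) = 4*(-1/8 + 8) = 4*(63/8) = 63/2 ≈ 31.500)
sqrt(K(j(-2, -2)) + Z) = sqrt(2*(3 - 2)*(5 + (3 - 2))/3 + 63/2) = sqrt((2/3)*1*(5 + 1) + 63/2) = sqrt((2/3)*1*6 + 63/2) = sqrt(4 + 63/2) = sqrt(71/2) = sqrt(142)/2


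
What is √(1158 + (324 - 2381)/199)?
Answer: √45448615/199 ≈ 33.877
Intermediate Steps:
√(1158 + (324 - 2381)/199) = √(1158 - 2057*1/199) = √(1158 - 2057/199) = √(228385/199) = √45448615/199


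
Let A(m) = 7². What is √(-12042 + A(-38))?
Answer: I*√11993 ≈ 109.51*I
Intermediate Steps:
A(m) = 49
√(-12042 + A(-38)) = √(-12042 + 49) = √(-11993) = I*√11993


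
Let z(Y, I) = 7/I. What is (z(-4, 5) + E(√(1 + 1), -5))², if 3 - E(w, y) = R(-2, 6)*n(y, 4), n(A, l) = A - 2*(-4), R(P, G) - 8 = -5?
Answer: 529/25 ≈ 21.160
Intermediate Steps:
R(P, G) = 3 (R(P, G) = 8 - 5 = 3)
n(A, l) = 8 + A (n(A, l) = A + 8 = 8 + A)
E(w, y) = -21 - 3*y (E(w, y) = 3 - 3*(8 + y) = 3 - (24 + 3*y) = 3 + (-24 - 3*y) = -21 - 3*y)
(z(-4, 5) + E(√(1 + 1), -5))² = (7/5 + (-21 - 3*(-5)))² = (7*(⅕) + (-21 + 15))² = (7/5 - 6)² = (-23/5)² = 529/25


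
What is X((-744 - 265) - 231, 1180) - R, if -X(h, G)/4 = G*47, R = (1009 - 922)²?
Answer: -229409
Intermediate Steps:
R = 7569 (R = 87² = 7569)
X(h, G) = -188*G (X(h, G) = -4*G*47 = -188*G)
X((-744 - 265) - 231, 1180) - R = -188*1180 - 1*7569 = -221840 - 7569 = -229409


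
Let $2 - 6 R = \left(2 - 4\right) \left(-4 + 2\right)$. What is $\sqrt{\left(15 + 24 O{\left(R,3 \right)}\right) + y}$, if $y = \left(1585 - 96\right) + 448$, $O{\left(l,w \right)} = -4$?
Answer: $8 \sqrt{29} \approx 43.081$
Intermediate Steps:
$R = - \frac{1}{3}$ ($R = \frac{1}{3} - \frac{\left(2 - 4\right) \left(-4 + 2\right)}{6} = \frac{1}{3} - \frac{\left(-2\right) \left(-2\right)}{6} = \frac{1}{3} - \frac{2}{3} = - \frac{1}{3} \approx -0.33333$)
$y = 1937$ ($y = 1489 + 448 = 1937$)
$\sqrt{\left(15 + 24 O{\left(R,3 \right)}\right) + y} = \sqrt{\left(15 + 24 \left(-4\right)\right) + 1937} = \sqrt{\left(15 - 96\right) + 1937} = \sqrt{-81 + 1937} = \sqrt{1856} = 8 \sqrt{29}$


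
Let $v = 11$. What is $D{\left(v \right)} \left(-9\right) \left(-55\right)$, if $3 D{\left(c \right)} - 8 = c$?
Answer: $3135$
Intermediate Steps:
$D{\left(c \right)} = \frac{8}{3} + \frac{c}{3}$
$D{\left(v \right)} \left(-9\right) \left(-55\right) = \left(\frac{8}{3} + \frac{1}{3} \cdot 11\right) \left(-9\right) \left(-55\right) = \left(\frac{8}{3} + \frac{11}{3}\right) \left(-9\right) \left(-55\right) = \frac{19}{3} \left(-9\right) \left(-55\right) = \left(-57\right) \left(-55\right) = 3135$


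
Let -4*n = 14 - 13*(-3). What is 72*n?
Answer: -954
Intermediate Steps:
n = -53/4 (n = -(14 - 13*(-3))/4 = -(14 + 39)/4 = -¼*53 = -53/4 ≈ -13.250)
72*n = 72*(-53/4) = -954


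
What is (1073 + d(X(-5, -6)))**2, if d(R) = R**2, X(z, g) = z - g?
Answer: 1153476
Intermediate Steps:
(1073 + d(X(-5, -6)))**2 = (1073 + (-5 - 1*(-6))**2)**2 = (1073 + (-5 + 6)**2)**2 = (1073 + 1**2)**2 = (1073 + 1)**2 = 1074**2 = 1153476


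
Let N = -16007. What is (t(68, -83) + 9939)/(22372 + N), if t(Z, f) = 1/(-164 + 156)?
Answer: 79511/50920 ≈ 1.5615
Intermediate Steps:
t(Z, f) = -1/8 (t(Z, f) = 1/(-8) = -1/8)
(t(68, -83) + 9939)/(22372 + N) = (-1/8 + 9939)/(22372 - 16007) = (79511/8)/6365 = (79511/8)*(1/6365) = 79511/50920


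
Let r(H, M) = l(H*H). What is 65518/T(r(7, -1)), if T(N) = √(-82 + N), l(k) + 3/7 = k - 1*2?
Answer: -32759*I*√434/62 ≈ -11007.0*I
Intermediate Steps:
l(k) = -17/7 + k (l(k) = -3/7 + (k - 1*2) = -3/7 + (k - 2) = -3/7 + (-2 + k) = -17/7 + k)
r(H, M) = -17/7 + H² (r(H, M) = -17/7 + H*H = -17/7 + H²)
65518/T(r(7, -1)) = 65518/(√(-82 + (-17/7 + 7²))) = 65518/(√(-82 + (-17/7 + 49))) = 65518/(√(-82 + 326/7)) = 65518/(√(-248/7)) = 65518/((2*I*√434/7)) = 65518*(-I*√434/124) = -32759*I*√434/62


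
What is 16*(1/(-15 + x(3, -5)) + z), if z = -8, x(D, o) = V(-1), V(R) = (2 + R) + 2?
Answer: -388/3 ≈ -129.33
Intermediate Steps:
V(R) = 4 + R
x(D, o) = 3 (x(D, o) = 4 - 1 = 3)
16*(1/(-15 + x(3, -5)) + z) = 16*(1/(-15 + 3) - 8) = 16*(1/(-12) - 8) = 16*(-1/12 - 8) = 16*(-97/12) = -388/3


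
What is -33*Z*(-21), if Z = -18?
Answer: -12474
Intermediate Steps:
-33*Z*(-21) = -33*(-18)*(-21) = 594*(-21) = -12474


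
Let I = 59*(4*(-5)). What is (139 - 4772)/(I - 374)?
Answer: 4633/1554 ≈ 2.9813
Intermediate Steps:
I = -1180 (I = 59*(-20) = -1180)
(139 - 4772)/(I - 374) = (139 - 4772)/(-1180 - 374) = -4633/(-1554) = -4633*(-1/1554) = 4633/1554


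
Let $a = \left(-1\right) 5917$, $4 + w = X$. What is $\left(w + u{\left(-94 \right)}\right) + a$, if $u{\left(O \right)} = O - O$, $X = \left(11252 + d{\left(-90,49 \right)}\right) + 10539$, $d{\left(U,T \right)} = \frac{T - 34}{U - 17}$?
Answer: $\frac{1698075}{107} \approx 15870.0$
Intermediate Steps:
$d{\left(U,T \right)} = \frac{-34 + T}{-17 + U}$
$X = \frac{2331622}{107}$ ($X = \left(11252 + \frac{-34 + 49}{-17 - 90}\right) + 10539 = \left(11252 + \frac{1}{-107} \cdot 15\right) + 10539 = \left(11252 - \frac{15}{107}\right) + 10539 = \frac{1203949}{107} + 10539 = \frac{2331622}{107} \approx 21791.0$)
$w = \frac{2331194}{107}$ ($w = -4 + \frac{2331622}{107} = \frac{2331194}{107} \approx 21787.0$)
$a = -5917$
$u{\left(O \right)} = 0$
$\left(w + u{\left(-94 \right)}\right) + a = \left(\frac{2331194}{107} + 0\right) - 5917 = \frac{2331194}{107} - 5917 = \frac{1698075}{107}$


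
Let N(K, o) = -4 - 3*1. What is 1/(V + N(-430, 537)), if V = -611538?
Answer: -1/611545 ≈ -1.6352e-6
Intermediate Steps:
N(K, o) = -7 (N(K, o) = -4 - 3 = -7)
1/(V + N(-430, 537)) = 1/(-611538 - 7) = 1/(-611545) = -1/611545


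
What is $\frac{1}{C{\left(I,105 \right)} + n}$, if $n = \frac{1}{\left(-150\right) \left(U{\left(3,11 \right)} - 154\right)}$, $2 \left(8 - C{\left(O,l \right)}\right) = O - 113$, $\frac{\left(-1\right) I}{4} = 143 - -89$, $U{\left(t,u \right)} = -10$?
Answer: $\frac{24600}{13001101} \approx 0.0018921$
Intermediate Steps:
$I = -928$ ($I = - 4 \left(143 - -89\right) = - 4 \left(143 + 89\right) = \left(-4\right) 232 = -928$)
$C{\left(O,l \right)} = \frac{129}{2} - \frac{O}{2}$ ($C{\left(O,l \right)} = 8 - \frac{O - 113}{2} = 8 - \frac{-113 + O}{2} = 8 - \left(- \frac{113}{2} + \frac{O}{2}\right) = \frac{129}{2} - \frac{O}{2}$)
$n = \frac{1}{24600}$ ($n = \frac{1}{\left(-150\right) \left(-10 - 154\right)} = \frac{1}{\left(-150\right) \left(-164\right)} = \frac{1}{24600} \approx 4.065 \cdot 10^{-5}$)
$\frac{1}{C{\left(I,105 \right)} + n} = \frac{1}{\left(\frac{129}{2} - -464\right) + \frac{1}{24600}} = \frac{1}{\left(\frac{129}{2} + 464\right) + \frac{1}{24600}} = \frac{1}{\frac{1057}{2} + \frac{1}{24600}} = \frac{1}{\frac{13001101}{24600}} = \frac{24600}{13001101}$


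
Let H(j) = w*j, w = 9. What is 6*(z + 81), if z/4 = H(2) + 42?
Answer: 1926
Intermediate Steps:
H(j) = 9*j
z = 240 (z = 4*(9*2 + 42) = 4*(18 + 42) = 4*60 = 240)
6*(z + 81) = 6*(240 + 81) = 6*321 = 1926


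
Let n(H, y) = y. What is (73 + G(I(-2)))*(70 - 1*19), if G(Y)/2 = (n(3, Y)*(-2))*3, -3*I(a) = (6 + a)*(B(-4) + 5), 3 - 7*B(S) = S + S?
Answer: 63597/7 ≈ 9085.3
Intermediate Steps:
B(S) = 3/7 - 2*S/7 (B(S) = 3/7 - (S + S)/7 = 3/7 - 2*S/7)
I(a) = -92/7 - 46*a/21 (I(a) = -(6 + a)*((3/7 - 2/7*(-4)) + 5)/3 = -(6 + a)*((3/7 + 8/7) + 5)/3 = -(6 + a)*(11/7 + 5)/3 = -(6 + a)*46/(3*7) = -(276/7 + 46*a/7)/3 = -92/7 - 46*a/21)
G(Y) = -12*Y (G(Y) = 2*((Y*(-2))*3) = 2*(-2*Y*3) = 2*(-6*Y) = -12*Y)
(73 + G(I(-2)))*(70 - 1*19) = (73 - 12*(-92/7 - 46/21*(-2)))*(70 - 1*19) = (73 - 12*(-92/7 + 92/21))*(70 - 19) = (73 - 12*(-184/21))*51 = (73 + 736/7)*51 = (1247/7)*51 = 63597/7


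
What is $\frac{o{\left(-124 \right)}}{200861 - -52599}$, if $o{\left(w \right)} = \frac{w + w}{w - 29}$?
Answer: $\frac{62}{9694845} \approx 6.3952 \cdot 10^{-6}$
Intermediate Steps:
$o{\left(w \right)} = \frac{2 w}{-29 + w}$
$\frac{o{\left(-124 \right)}}{200861 - -52599} = \frac{2 \left(-124\right) \frac{1}{-29 - 124}}{200861 - -52599} = \frac{2 \left(-124\right) \frac{1}{-153}}{200861 + 52599} = \frac{2 \left(-124\right) \left(- \frac{1}{153}\right)}{253460} = \frac{248}{153} \cdot \frac{1}{253460} = \frac{62}{9694845}$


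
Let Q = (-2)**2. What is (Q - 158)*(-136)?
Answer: 20944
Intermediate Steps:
Q = 4
(Q - 158)*(-136) = (4 - 158)*(-136) = -154*(-136) = 20944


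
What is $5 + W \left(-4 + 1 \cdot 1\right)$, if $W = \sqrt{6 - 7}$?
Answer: $5 - 3 i \approx 5.0 - 3.0 i$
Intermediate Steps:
$W = i$ ($W = \sqrt{-1} = i \approx 1.0 i$)
$5 + W \left(-4 + 1 \cdot 1\right) = 5 + i \left(-4 + 1 \cdot 1\right) = 5 + i \left(-4 + 1\right) = 5 + i \left(-3\right) = 5 - 3 i$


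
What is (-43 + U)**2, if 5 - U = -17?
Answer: 441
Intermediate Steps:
U = 22 (U = 5 - 1*(-17) = 5 + 17 = 22)
(-43 + U)**2 = (-43 + 22)**2 = (-21)**2 = 441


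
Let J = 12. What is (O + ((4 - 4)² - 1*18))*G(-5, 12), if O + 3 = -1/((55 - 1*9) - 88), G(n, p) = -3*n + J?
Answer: -7929/14 ≈ -566.36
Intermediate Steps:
G(n, p) = 12 - 3*n (G(n, p) = -3*n + 12 = 12 - 3*n)
O = -125/42 (O = -3 - 1/((55 - 1*9) - 88) = -3 - 1/((55 - 9) - 88) = -3 - 1/(46 - 88) = -3 - 1/(-42) = -3 - 1*(-1/42) = -3 + 1/42 = -125/42 ≈ -2.9762)
(O + ((4 - 4)² - 1*18))*G(-5, 12) = (-125/42 + ((4 - 4)² - 1*18))*(12 - 3*(-5)) = (-125/42 + (0² - 18))*(12 + 15) = (-125/42 + (0 - 18))*27 = (-125/42 - 18)*27 = -881/42*27 = -7929/14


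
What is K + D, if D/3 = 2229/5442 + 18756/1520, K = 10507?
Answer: 3634524899/344660 ≈ 10545.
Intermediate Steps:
D = 13182279/344660 (D = 3*(2229/5442 + 18756/1520) = 3*(2229*(1/5442) + 18756*(1/1520)) = 3*(743/1814 + 4689/380) = 3*(4394093/344660) = 13182279/344660 ≈ 38.247)
K + D = 10507 + 13182279/344660 = 3634524899/344660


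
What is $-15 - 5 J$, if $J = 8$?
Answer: $-55$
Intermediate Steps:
$-15 - 5 J = -15 - 40 = -55$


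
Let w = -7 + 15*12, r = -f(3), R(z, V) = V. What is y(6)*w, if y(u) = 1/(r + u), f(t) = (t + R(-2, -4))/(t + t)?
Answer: 1038/37 ≈ 28.054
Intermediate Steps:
f(t) = (-4 + t)/(2*t) (f(t) = (t - 4)/(t + t) = (-4 + t)/((2*t)) = (-4 + t)*(1/(2*t)) = (-4 + t)/(2*t))
r = 1/6 (r = -(-4 + 3)/(2*3) = -(-1)/(2*3) = -1*(-1/6) = 1/6 ≈ 0.16667)
y(u) = 1/(1/6 + u)
w = 173 (w = -7 + 180 = 173)
y(6)*w = (6/(1 + 6*6))*173 = (6/(1 + 36))*173 = (6/37)*173 = 1038/37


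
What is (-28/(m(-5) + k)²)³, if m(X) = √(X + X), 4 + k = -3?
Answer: -21952/(7 - I*√10)⁶ ≈ 0.088474 - 0.059974*I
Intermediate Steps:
k = -7 (k = -4 - 3 = -7)
m(X) = √2*√X (m(X) = √(2*X) = √2*√X)
(-28/(m(-5) + k)²)³ = (-28/(√2*√(-5) - 7)²)³ = (-28/(√2*(I*√5) - 7)²)³ = (-28/(I*√10 - 7)²)³ = (-28/(-7 + I*√10)²)³ = -21952/(-7 + I*√10)⁶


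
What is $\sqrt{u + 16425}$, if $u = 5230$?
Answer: $\sqrt{21655} \approx 147.16$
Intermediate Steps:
$\sqrt{u + 16425} = \sqrt{5230 + 16425} = \sqrt{21655}$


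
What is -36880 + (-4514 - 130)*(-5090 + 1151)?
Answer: 18255836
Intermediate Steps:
-36880 + (-4514 - 130)*(-5090 + 1151) = -36880 - 4644*(-3939) = -36880 + 18292716 = 18255836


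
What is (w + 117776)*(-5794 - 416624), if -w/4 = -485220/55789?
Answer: -2776361797056192/55789 ≈ -4.9765e+10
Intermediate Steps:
w = 1940880/55789 (w = -(-1940880)/55789 = -4*(-485220/55789) = 1940880/55789 ≈ 34.790)
(w + 117776)*(-5794 - 416624) = (1940880/55789 + 117776)*(-5794 - 416624) = (6572546144/55789)*(-422418) = -2776361797056192/55789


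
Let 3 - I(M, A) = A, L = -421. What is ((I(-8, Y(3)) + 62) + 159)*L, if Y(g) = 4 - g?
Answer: -93883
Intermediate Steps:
I(M, A) = 3 - A
((I(-8, Y(3)) + 62) + 159)*L = (((3 - (4 - 1*3)) + 62) + 159)*(-421) = (((3 - (4 - 3)) + 62) + 159)*(-421) = (((3 - 1*1) + 62) + 159)*(-421) = (((3 - 1) + 62) + 159)*(-421) = ((2 + 62) + 159)*(-421) = (64 + 159)*(-421) = 223*(-421) = -93883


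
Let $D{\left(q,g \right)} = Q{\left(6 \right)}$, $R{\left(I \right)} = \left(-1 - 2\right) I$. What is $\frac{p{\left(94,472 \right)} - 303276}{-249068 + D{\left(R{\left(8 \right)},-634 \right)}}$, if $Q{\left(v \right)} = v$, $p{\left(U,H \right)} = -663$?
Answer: $\frac{303939}{249062} \approx 1.2203$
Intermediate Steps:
$R{\left(I \right)} = - 3 I$
$D{\left(q,g \right)} = 6$
$\frac{p{\left(94,472 \right)} - 303276}{-249068 + D{\left(R{\left(8 \right)},-634 \right)}} = \frac{-663 - 303276}{-249068 + 6} = - \frac{303939}{-249062} = \left(-303939\right) \left(- \frac{1}{249062}\right) = \frac{303939}{249062}$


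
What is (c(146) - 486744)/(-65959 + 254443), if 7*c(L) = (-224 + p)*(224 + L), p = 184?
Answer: -855502/329847 ≈ -2.5936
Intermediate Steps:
c(L) = -1280 - 40*L/7 (c(L) = ((-224 + 184)*(224 + L))/7 = (-40*(224 + L))/7 = (-8960 - 40*L)/7 = -1280 - 40*L/7)
(c(146) - 486744)/(-65959 + 254443) = ((-1280 - 40/7*146) - 486744)/(-65959 + 254443) = ((-1280 - 5840/7) - 486744)/188484 = (-14800/7 - 486744)*(1/188484) = -3422008/7*1/188484 = -855502/329847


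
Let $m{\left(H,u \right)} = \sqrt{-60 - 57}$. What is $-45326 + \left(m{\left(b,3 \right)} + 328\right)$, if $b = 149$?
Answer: $-44998 + 3 i \sqrt{13} \approx -44998.0 + 10.817 i$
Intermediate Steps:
$m{\left(H,u \right)} = 3 i \sqrt{13}$ ($m{\left(H,u \right)} = \sqrt{-117} = 3 i \sqrt{13}$)
$-45326 + \left(m{\left(b,3 \right)} + 328\right) = -45326 + \left(3 i \sqrt{13} + 328\right) = -45326 + \left(328 + 3 i \sqrt{13}\right) = -44998 + 3 i \sqrt{13}$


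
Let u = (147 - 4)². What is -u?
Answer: -20449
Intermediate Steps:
u = 20449 (u = 143² = 20449)
-u = -1*20449 = -20449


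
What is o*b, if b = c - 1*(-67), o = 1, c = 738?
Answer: 805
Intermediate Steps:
b = 805 (b = 738 - 1*(-67) = 738 + 67 = 805)
o*b = 1*805 = 805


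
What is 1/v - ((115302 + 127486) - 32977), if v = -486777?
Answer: -102131169148/486777 ≈ -2.0981e+5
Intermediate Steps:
1/v - ((115302 + 127486) - 32977) = 1/(-486777) - ((115302 + 127486) - 32977) = -1/486777 - (242788 - 32977) = -1/486777 - 1*209811 = -1/486777 - 209811 = -102131169148/486777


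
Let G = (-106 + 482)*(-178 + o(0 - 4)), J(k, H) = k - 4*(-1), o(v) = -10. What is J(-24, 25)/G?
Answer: 5/17672 ≈ 0.00028293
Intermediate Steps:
J(k, H) = 4 + k (J(k, H) = k + 4 = 4 + k)
G = -70688 (G = (-106 + 482)*(-178 - 10) = 376*(-188) = -70688)
J(-24, 25)/G = (4 - 24)/(-70688) = -20*(-1/70688) = 5/17672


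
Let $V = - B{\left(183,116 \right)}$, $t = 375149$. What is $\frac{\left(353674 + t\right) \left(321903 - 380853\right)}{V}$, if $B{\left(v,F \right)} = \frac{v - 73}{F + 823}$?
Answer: $\frac{4034330478315}{11} \approx 3.6676 \cdot 10^{11}$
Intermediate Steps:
$B{\left(v,F \right)} = \frac{-73 + v}{823 + F}$
$V = - \frac{110}{939}$ ($V = - \frac{-73 + 183}{823 + 116} = - \frac{110}{939} \approx -0.11715$)
$\frac{\left(353674 + t\right) \left(321903 - 380853\right)}{V} = \frac{\left(353674 + 375149\right) \left(321903 - 380853\right)}{- \frac{110}{939}} = 728823 \left(-58950\right) \left(- \frac{939}{110}\right) = \left(-42964115850\right) \left(- \frac{939}{110}\right) = \frac{4034330478315}{11}$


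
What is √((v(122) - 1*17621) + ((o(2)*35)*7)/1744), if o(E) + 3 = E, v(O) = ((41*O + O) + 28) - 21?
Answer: I*√2374325745/436 ≈ 111.76*I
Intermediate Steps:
v(O) = 7 + 42*O (v(O) = (42*O + 28) - 21 = (28 + 42*O) - 21 = 7 + 42*O)
o(E) = -3 + E
√((v(122) - 1*17621) + ((o(2)*35)*7)/1744) = √(((7 + 42*122) - 1*17621) + (((-3 + 2)*35)*7)/1744) = √(((7 + 5124) - 17621) + (-1*35*7)*(1/1744)) = √((5131 - 17621) - 35*7*(1/1744)) = √(-12490 - 245*1/1744) = √(-12490 - 245/1744) = √(-21782805/1744) = I*√2374325745/436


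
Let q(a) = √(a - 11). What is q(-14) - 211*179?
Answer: -37769 + 5*I ≈ -37769.0 + 5.0*I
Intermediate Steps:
q(a) = √(-11 + a)
q(-14) - 211*179 = √(-11 - 14) - 211*179 = √(-25) - 37769 = 5*I - 37769 = -37769 + 5*I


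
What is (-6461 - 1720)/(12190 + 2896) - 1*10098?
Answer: -152346609/15086 ≈ -10099.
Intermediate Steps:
(-6461 - 1720)/(12190 + 2896) - 1*10098 = -8181/15086 - 10098 = -152346609/15086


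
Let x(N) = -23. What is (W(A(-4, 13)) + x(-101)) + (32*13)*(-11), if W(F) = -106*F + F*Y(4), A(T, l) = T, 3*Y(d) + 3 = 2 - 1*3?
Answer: -12509/3 ≈ -4169.7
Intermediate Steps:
Y(d) = -4/3 (Y(d) = -1 + (2 - 1*3)/3 = -1 + (2 - 3)/3 = -1 + (⅓)*(-1) = -1 - ⅓ = -4/3)
W(F) = -322*F/3 (W(F) = -106*F + F*(-4/3) = -106*F - 4*F/3 = -322*F/3)
(W(A(-4, 13)) + x(-101)) + (32*13)*(-11) = (-322/3*(-4) - 23) + (32*13)*(-11) = (1288/3 - 23) + 416*(-11) = 1219/3 - 4576 = -12509/3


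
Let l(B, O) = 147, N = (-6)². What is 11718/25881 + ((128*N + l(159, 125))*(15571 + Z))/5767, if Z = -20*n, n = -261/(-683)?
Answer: 436063395886671/33980553847 ≈ 12833.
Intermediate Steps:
n = 261/683 (n = -261*(-1/683) = 261/683 ≈ 0.38214)
N = 36
Z = -5220/683 (Z = -20*261/683 = -5220/683 ≈ -7.6428)
11718/25881 + ((128*N + l(159, 125))*(15571 + Z))/5767 = 11718/25881 + ((128*36 + 147)*(15571 - 5220/683))/5767 = 11718*(1/25881) + ((4608 + 147)*(10629773/683))*(1/5767) = 3906/8627 + (4755*(10629773/683))*(1/5767) = 3906/8627 + (50544570615/683)*(1/5767) = 3906/8627 + 50544570615/3938861 = 436063395886671/33980553847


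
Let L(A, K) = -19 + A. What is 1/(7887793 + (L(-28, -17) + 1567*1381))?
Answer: 1/10051773 ≈ 9.9485e-8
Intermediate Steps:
1/(7887793 + (L(-28, -17) + 1567*1381)) = 1/(7887793 + ((-19 - 28) + 1567*1381)) = 1/(7887793 + (-47 + 2164027)) = 1/(7887793 + 2163980) = 1/10051773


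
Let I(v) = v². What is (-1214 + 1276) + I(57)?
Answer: 3311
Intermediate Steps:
(-1214 + 1276) + I(57) = (-1214 + 1276) + 57² = 62 + 3249 = 3311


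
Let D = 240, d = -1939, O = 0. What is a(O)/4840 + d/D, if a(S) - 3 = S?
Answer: -234601/29040 ≈ -8.0786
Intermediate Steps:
a(S) = 3 + S
a(O)/4840 + d/D = (3 + 0)/4840 - 1939/240 = 3*(1/4840) - 1939*1/240 = 3/4840 - 1939/240 = -234601/29040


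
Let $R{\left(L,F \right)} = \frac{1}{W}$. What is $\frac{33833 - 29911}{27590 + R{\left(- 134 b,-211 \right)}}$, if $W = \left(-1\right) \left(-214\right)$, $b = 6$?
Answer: $\frac{839308}{5904261} \approx 0.14215$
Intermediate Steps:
$W = 214$
$R{\left(L,F \right)} = \frac{1}{214}$
$\frac{33833 - 29911}{27590 + R{\left(- 134 b,-211 \right)}} = \frac{33833 - 29911}{27590 + \frac{1}{214}} = \frac{3922}{\frac{5904261}{214}} = 3922 \cdot \frac{214}{5904261} = \frac{839308}{5904261}$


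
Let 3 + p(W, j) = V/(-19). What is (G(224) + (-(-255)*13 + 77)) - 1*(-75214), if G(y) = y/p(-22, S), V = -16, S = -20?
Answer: 3218590/41 ≈ 78502.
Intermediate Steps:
p(W, j) = -41/19 (p(W, j) = -3 - 16/(-19) = -3 - 16*(-1/19) = -3 + 16/19 = -41/19)
G(y) = -19*y/41 (G(y) = y/(-41/19) = y*(-19/41) = -19*y/41)
(G(224) + (-(-255)*13 + 77)) - 1*(-75214) = (-19/41*224 + (-(-255)*13 + 77)) - 1*(-75214) = (-4256/41 + (-85*(-39) + 77)) + 75214 = (-4256/41 + (3315 + 77)) + 75214 = (-4256/41 + 3392) + 75214 = 134816/41 + 75214 = 3218590/41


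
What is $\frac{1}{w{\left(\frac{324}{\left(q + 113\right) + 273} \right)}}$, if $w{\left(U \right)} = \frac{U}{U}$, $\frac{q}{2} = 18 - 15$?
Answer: $1$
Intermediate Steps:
$q = 6$ ($q = 2 \left(18 - 15\right) = 2 \cdot 3 = 6$)
$w{\left(U \right)} = 1$
$\frac{1}{w{\left(\frac{324}{\left(q + 113\right) + 273} \right)}} = 1^{-1} = 1$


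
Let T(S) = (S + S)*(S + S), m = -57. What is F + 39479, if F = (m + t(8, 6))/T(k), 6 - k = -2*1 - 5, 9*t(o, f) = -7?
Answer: 4619033/117 ≈ 39479.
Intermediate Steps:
t(o, f) = -7/9 (t(o, f) = (⅑)*(-7) = -7/9)
k = 13 (k = 6 - (-2*1 - 5) = 6 - (-2 - 5) = 6 - 1*(-7) = 6 + 7 = 13)
T(S) = 4*S² (T(S) = (2*S)*(2*S) = 4*S²)
F = -10/117 (F = (-57 - 7/9)/((4*13²)) = -520/(9*(4*169)) = -520/9/676 = -520/9*1/676 = -10/117 ≈ -0.085470)
F + 39479 = -10/117 + 39479 = 4619033/117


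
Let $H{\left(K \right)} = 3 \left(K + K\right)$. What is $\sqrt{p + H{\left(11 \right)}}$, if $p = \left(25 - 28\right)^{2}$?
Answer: $5 \sqrt{3} \approx 8.6602$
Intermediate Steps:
$p = 9$ ($p = \left(-3\right)^{2} = 9$)
$H{\left(K \right)} = 6 K$ ($H{\left(K \right)} = 3 \cdot 2 K = 6 K$)
$\sqrt{p + H{\left(11 \right)}} = \sqrt{9 + 6 \cdot 11} = \sqrt{9 + 66} = \sqrt{75} = 5 \sqrt{3}$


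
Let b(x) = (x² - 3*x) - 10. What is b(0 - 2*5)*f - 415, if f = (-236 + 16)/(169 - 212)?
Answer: 8555/43 ≈ 198.95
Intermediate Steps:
b(x) = -10 + x² - 3*x
f = 220/43 (f = -220/(-43) = -220*(-1/43) = 220/43 ≈ 5.1163)
b(0 - 2*5)*f - 415 = (-10 + (0 - 2*5)² - 3*(0 - 2*5))*(220/43) - 415 = (-10 + (0 - 10)² - 3*(0 - 10))*(220/43) - 415 = (-10 + (-10)² - 3*(-10))*(220/43) - 415 = (-10 + 100 + 30)*(220/43) - 415 = 120*(220/43) - 415 = 26400/43 - 415 = 8555/43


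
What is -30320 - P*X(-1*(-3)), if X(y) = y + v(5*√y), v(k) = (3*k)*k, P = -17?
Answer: -26444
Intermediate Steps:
v(k) = 3*k²
X(y) = 76*y (X(y) = y + 3*(5*√y)² = y + 3*(25*y) = y + 75*y = 76*y)
-30320 - P*X(-1*(-3)) = -30320 - (-17)*76*(-1*(-3)) = -30320 - (-17)*76*3 = -30320 - (-17)*228 = -30320 - 1*(-3876) = -30320 + 3876 = -26444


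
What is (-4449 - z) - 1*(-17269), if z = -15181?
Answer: 28001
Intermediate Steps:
(-4449 - z) - 1*(-17269) = (-4449 - 1*(-15181)) - 1*(-17269) = (-4449 + 15181) + 17269 = 10732 + 17269 = 28001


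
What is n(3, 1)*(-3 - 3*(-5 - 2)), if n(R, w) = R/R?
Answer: 18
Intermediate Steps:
n(R, w) = 1
n(3, 1)*(-3 - 3*(-5 - 2)) = 1*(-3 - 3*(-5 - 2)) = 1*(-3 - 3*(-7)) = 1*(-3 + 21) = 1*18 = 18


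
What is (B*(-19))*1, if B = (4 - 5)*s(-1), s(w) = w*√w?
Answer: -19*I ≈ -19.0*I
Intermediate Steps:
s(w) = w^(3/2)
B = I (B = (4 - 5)*(-1)^(3/2) = -(-1)*I = I ≈ 1.0*I)
(B*(-19))*1 = (I*(-19))*1 = -19*I*1 = -19*I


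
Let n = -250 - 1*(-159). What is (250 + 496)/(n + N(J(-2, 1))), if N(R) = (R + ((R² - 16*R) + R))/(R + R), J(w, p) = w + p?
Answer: -1492/197 ≈ -7.5736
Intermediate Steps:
n = -91 (n = -250 + 159 = -91)
J(w, p) = p + w
N(R) = (R² - 14*R)/(2*R) (N(R) = (R + (R² - 15*R))/((2*R)) = (R² - 14*R)*(1/(2*R)) = (R² - 14*R)/(2*R))
(250 + 496)/(n + N(J(-2, 1))) = (250 + 496)/(-91 + (-7 + (1 - 2)/2)) = 746/(-91 + (-7 + (½)*(-1))) = 746/(-91 + (-7 - ½)) = 746/(-91 - 15/2) = 746/(-197/2) = 746*(-2/197) = -1492/197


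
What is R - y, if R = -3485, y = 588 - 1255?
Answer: -2818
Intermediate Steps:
y = -667
R - y = -3485 - 1*(-667) = -3485 + 667 = -2818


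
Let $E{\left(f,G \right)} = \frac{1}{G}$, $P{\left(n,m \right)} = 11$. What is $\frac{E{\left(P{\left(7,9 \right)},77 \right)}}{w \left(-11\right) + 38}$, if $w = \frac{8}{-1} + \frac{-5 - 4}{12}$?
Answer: $\frac{4}{41349} \approx 9.6738 \cdot 10^{-5}$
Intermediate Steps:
$w = - \frac{35}{4}$ ($w = 8 \left(-1\right) - \frac{3}{4} = -8 - \frac{3}{4} = - \frac{35}{4} \approx -8.75$)
$\frac{E{\left(P{\left(7,9 \right)},77 \right)}}{w \left(-11\right) + 38} = \frac{1}{77 \left(\left(- \frac{35}{4}\right) \left(-11\right) + 38\right)} = \frac{1}{77 \left(\frac{385}{4} + 38\right)} = \frac{1}{77 \cdot \frac{537}{4}} = \frac{1}{77} \cdot \frac{4}{537} = \frac{4}{41349}$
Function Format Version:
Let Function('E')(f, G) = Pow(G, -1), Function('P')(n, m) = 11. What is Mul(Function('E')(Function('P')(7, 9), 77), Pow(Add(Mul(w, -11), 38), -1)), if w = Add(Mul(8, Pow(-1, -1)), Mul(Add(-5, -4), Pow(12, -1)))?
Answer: Rational(4, 41349) ≈ 9.6738e-5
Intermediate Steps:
w = Rational(-35, 4) (w = Add(Mul(8, -1), Mul(-9, Rational(1, 12))) = Add(-8, Rational(-3, 4)) = Rational(-35, 4) ≈ -8.7500)
Mul(Function('E')(Function('P')(7, 9), 77), Pow(Add(Mul(w, -11), 38), -1)) = Mul(Pow(77, -1), Pow(Add(Mul(Rational(-35, 4), -11), 38), -1)) = Mul(Rational(1, 77), Pow(Add(Rational(385, 4), 38), -1)) = Mul(Rational(1, 77), Pow(Rational(537, 4), -1)) = Mul(Rational(1, 77), Rational(4, 537)) = Rational(4, 41349)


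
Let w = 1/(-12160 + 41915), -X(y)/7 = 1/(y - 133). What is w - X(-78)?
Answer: -208074/6278305 ≈ -0.033142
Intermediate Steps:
X(y) = -7/(-133 + y) (X(y) = -7/(y - 133) = -7/(-133 + y))
w = 1/29755 ≈ 3.3608e-5
w - X(-78) = 1/29755 - (-7)/(-133 - 78) = 1/29755 - (-7)/(-211) = 1/29755 - (-7)*(-1)/211 = 1/29755 - 1*7/211 = 1/29755 - 7/211 = -208074/6278305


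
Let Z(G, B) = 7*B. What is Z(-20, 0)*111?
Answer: 0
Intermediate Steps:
Z(-20, 0)*111 = (7*0)*111 = 0*111 = 0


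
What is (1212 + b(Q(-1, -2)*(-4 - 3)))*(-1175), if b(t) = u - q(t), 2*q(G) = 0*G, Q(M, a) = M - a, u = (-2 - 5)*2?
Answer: -1407650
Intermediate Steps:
u = -14 (u = -7*2 = -14)
q(G) = 0 (q(G) = (0*G)/2 = (½)*0 = 0)
b(t) = -14 (b(t) = -14 - 1*0 = -14 + 0 = -14)
(1212 + b(Q(-1, -2)*(-4 - 3)))*(-1175) = (1212 - 14)*(-1175) = 1198*(-1175) = -1407650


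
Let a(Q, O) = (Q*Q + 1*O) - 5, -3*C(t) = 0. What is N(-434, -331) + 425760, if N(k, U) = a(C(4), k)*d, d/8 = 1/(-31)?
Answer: 13202072/31 ≈ 4.2587e+5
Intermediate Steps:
C(t) = 0 (C(t) = -1/3*0 = 0)
a(Q, O) = -5 + O + Q**2 (a(Q, O) = (Q**2 + O) - 5 = (O + Q**2) - 5 = -5 + O + Q**2)
d = -8/31 (d = 8/(-31) = 8*(-1/31) = -8/31 ≈ -0.25806)
N(k, U) = 40/31 - 8*k/31 (N(k, U) = (-5 + k + 0**2)*(-8/31) = (-5 + k + 0)*(-8/31) = (-5 + k)*(-8/31) = 40/31 - 8*k/31)
N(-434, -331) + 425760 = (40/31 - 8/31*(-434)) + 425760 = (40/31 + 112) + 425760 = 3512/31 + 425760 = 13202072/31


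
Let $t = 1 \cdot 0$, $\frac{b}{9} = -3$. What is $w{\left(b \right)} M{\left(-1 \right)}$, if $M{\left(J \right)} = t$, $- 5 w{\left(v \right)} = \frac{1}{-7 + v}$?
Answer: $0$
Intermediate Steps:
$b = -27$ ($b = 9 \left(-3\right) = -27$)
$w{\left(v \right)} = - \frac{1}{5 \left(-7 + v\right)}$
$t = 0$
$M{\left(J \right)} = 0$
$w{\left(b \right)} M{\left(-1 \right)} = - \frac{1}{-35 + 5 \left(-27\right)} 0 = - \frac{1}{-35 - 135} \cdot 0 = - \frac{1}{-170} \cdot 0 = \left(-1\right) \left(- \frac{1}{170}\right) 0 = \frac{1}{170} \cdot 0 = 0$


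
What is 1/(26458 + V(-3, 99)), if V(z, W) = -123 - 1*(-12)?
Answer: 1/26347 ≈ 3.7955e-5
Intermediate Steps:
V(z, W) = -111 (V(z, W) = -123 + 12 = -111)
1/(26458 + V(-3, 99)) = 1/(26458 - 111) = 1/26347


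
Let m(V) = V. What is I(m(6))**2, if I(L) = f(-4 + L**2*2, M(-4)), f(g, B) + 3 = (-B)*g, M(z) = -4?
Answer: 72361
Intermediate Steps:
f(g, B) = -3 - B*g (f(g, B) = -3 + (-B)*g = -3 - B*g)
I(L) = -19 + 8*L**2 (I(L) = -3 - 1*(-4)*(-4 + L**2*2) = -3 - 1*(-4)*(-4 + 2*L**2) = -3 + (-16 + 8*L**2) = -19 + 8*L**2)
I(m(6))**2 = (-19 + 8*6**2)**2 = (-19 + 8*36)**2 = (-19 + 288)**2 = 269**2 = 72361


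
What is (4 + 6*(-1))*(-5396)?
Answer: 10792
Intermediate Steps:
(4 + 6*(-1))*(-5396) = (4 - 6)*(-5396) = -2*(-5396) = 10792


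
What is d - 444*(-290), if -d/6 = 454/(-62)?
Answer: 3992922/31 ≈ 1.2880e+5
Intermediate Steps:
d = 1362/31 (d = -2724/(-62) = -2724*(-1)/62 = -6*(-227/31) = 1362/31 ≈ 43.935)
d - 444*(-290) = 1362/31 - 444*(-290) = 1362/31 + 128760 = 3992922/31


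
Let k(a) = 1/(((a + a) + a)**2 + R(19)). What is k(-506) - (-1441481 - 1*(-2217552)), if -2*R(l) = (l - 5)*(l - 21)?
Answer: -1788329895997/2304338 ≈ -7.7607e+5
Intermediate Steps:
R(l) = -(-21 + l)*(-5 + l)/2 (R(l) = -(l - 5)*(l - 21)/2 = -(-5 + l)*(-21 + l)/2 = -(-21 + l)*(-5 + l)/2)
k(a) = 1/(14 + 9*a**2) (k(a) = 1/(((a + a) + a)**2 + (-105/2 + 13*19 - 1/2*19**2)) = 1/((2*a + a)**2 + (-105/2 + 247 - 1/2*361)) = 1/((3*a)**2 + (-105/2 + 247 - 361/2)) = 1/(9*a**2 + 14) = 1/(14 + 9*a**2))
k(-506) - (-1441481 - 1*(-2217552)) = 1/(14 + 9*(-506)**2) - (-1441481 - 1*(-2217552)) = 1/(14 + 9*256036) - (-1441481 + 2217552) = 1/(14 + 2304324) - 1*776071 = 1/2304338 - 776071 = -1788329895997/2304338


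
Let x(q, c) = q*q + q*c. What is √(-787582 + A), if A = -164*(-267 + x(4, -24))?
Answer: 3*I*√81186 ≈ 854.79*I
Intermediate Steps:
x(q, c) = q² + c*q
A = 56908 (A = -164*(-267 + 4*(-24 + 4)) = -164*(-267 + 4*(-20)) = -164*(-267 - 80) = -164*(-347) = 56908)
√(-787582 + A) = √(-787582 + 56908) = √(-730674) = 3*I*√81186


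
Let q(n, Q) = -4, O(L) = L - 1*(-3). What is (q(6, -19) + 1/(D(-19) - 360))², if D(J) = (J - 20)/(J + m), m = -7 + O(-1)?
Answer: 131698576/8219689 ≈ 16.022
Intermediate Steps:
O(L) = 3 + L (O(L) = L + 3 = 3 + L)
m = -5 (m = -7 + (3 - 1) = -7 + 2 = -5)
D(J) = (-20 + J)/(-5 + J) (D(J) = (J - 20)/(J - 5) = (-20 + J)/(-5 + J))
(q(6, -19) + 1/(D(-19) - 360))² = (-4 + 1/((-20 - 19)/(-5 - 19) - 360))² = (-4 + 1/(-39/(-24) - 360))² = (-4 + 1/(-1/24*(-39) - 360))² = (-4 + 1/(13/8 - 360))² = (-4 + 1/(-2867/8))² = (-4 - 8/2867)² = (-11476/2867)² = 131698576/8219689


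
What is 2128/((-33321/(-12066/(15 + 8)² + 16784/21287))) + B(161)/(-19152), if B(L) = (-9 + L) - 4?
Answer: 119650071205153/85550589365724 ≈ 1.3986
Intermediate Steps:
B(L) = -13 + L
2128/((-33321/(-12066/(15 + 8)² + 16784/21287))) + B(161)/(-19152) = 2128/((-33321/(-12066/(15 + 8)² + 16784/21287))) + (-13 + 161)/(-19152) = 2128/((-33321/(-12066/(23²) + 16784*(1/21287)))) + 148*(-1/19152) = 2128/((-33321/(-12066/529 + 16784/21287))) - 37/4788 = 2128/((-33321/(-247970206/11260823))) - 37/4788 = 2128/((-33321*(-11260823/247970206))) - 37/4788 = 2128/(375221883183/247970206) - 37/4788 = 2128*(247970206/375221883183) - 37/4788 = 75382942624/53603126169 - 37/4788 = 119650071205153/85550589365724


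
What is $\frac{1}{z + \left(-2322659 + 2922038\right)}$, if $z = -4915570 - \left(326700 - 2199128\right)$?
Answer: $- \frac{1}{2443763} \approx -4.092 \cdot 10^{-7}$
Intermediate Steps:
$z = -3043142$ ($z = -4915570 - \left(326700 - 2199128\right) = -4915570 - -1872428 = -4915570 + 1872428 = -3043142$)
$\frac{1}{z + \left(-2322659 + 2922038\right)} = \frac{1}{-3043142 + \left(-2322659 + 2922038\right)} = \frac{1}{-3043142 + 599379} = \frac{1}{-2443763} = - \frac{1}{2443763}$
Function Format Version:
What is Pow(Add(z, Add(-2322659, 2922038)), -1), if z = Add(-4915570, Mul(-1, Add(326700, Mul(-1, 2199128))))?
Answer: Rational(-1, 2443763) ≈ -4.0920e-7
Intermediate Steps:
z = -3043142 (z = Add(-4915570, Mul(-1, Add(326700, -2199128))) = Add(-4915570, Mul(-1, -1872428)) = Add(-4915570, 1872428) = -3043142)
Pow(Add(z, Add(-2322659, 2922038)), -1) = Pow(Add(-3043142, Add(-2322659, 2922038)), -1) = Pow(Add(-3043142, 599379), -1) = Pow(-2443763, -1) = Rational(-1, 2443763)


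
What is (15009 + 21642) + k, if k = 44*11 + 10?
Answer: 37145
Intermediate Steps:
k = 494 (k = 484 + 10 = 494)
(15009 + 21642) + k = (15009 + 21642) + 494 = 36651 + 494 = 37145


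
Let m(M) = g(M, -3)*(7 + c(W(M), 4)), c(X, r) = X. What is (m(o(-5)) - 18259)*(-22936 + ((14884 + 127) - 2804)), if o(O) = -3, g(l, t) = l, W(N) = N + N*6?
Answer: 195450193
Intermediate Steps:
W(N) = 7*N (W(N) = N + 6*N = 7*N)
m(M) = M*(7 + 7*M)
(m(o(-5)) - 18259)*(-22936 + ((14884 + 127) - 2804)) = (7*(-3)*(1 - 3) - 18259)*(-22936 + ((14884 + 127) - 2804)) = (7*(-3)*(-2) - 18259)*(-22936 + (15011 - 2804)) = (42 - 18259)*(-22936 + 12207) = -18217*(-10729) = 195450193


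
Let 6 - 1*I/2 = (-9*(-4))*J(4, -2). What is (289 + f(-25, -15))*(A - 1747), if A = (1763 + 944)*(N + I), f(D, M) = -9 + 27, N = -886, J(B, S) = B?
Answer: -966215267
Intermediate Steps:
f(D, M) = 18
I = -276 (I = 12 - 2*(-9*(-4))*4 = 12 - 72*4 = 12 - 2*144 = 12 - 288 = -276)
A = -3145534 (A = (1763 + 944)*(-886 - 276) = 2707*(-1162) = -3145534)
(289 + f(-25, -15))*(A - 1747) = (289 + 18)*(-3145534 - 1747) = 307*(-3147281) = -966215267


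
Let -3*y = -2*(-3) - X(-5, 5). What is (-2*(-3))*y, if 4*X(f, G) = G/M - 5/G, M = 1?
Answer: -10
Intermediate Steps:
X(f, G) = -5/(4*G) + G/4 (X(f, G) = (G/1 - 5/G)/4 = (G*1 - 5/G)/4 = (G - 5/G)/4 = -5/(4*G) + G/4)
y = -5/3 (y = -(-2*(-3) - (-5 + 5²)/(4*5))/3 = -(6 - (-5 + 25)/(4*5))/3 = -(6 - 20/(4*5))/3 = -(6 - 1*1)/3 = -(6 - 1)/3 = -⅓*5 = -5/3 ≈ -1.6667)
(-2*(-3))*y = -2*(-3)*(-5/3) = 6*(-5/3) = -10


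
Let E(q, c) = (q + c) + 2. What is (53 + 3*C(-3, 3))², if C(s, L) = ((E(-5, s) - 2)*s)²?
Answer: 3171961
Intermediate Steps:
E(q, c) = 2 + c + q (E(q, c) = (c + q) + 2 = 2 + c + q)
C(s, L) = s²*(-5 + s)² (C(s, L) = (((2 + s - 5) - 2)*s)² = (((-3 + s) - 2)*s)² = ((-5 + s)*s)² = (s*(-5 + s))² = s²*(-5 + s)²)
(53 + 3*C(-3, 3))² = (53 + 3*((-3)²*(-5 - 3)²))² = (53 + 3*(9*(-8)²))² = (53 + 3*(9*64))² = (53 + 3*576)² = (53 + 1728)² = 1781² = 3171961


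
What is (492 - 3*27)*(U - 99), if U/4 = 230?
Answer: 337431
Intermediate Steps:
U = 920 (U = 4*230 = 920)
(492 - 3*27)*(U - 99) = (492 - 3*27)*(920 - 99) = (492 - 81)*821 = 411*821 = 337431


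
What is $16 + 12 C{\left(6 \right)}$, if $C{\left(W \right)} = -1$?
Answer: $4$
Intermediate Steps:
$16 + 12 C{\left(6 \right)} = 16 + 12 \left(-1\right) = 16 - 12 = 4$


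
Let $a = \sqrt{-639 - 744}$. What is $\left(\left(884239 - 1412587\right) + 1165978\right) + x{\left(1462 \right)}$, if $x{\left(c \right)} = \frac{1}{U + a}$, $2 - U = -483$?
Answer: $\frac{150868359525}{236608} - \frac{i \sqrt{1383}}{236608} \approx 6.3763 \cdot 10^{5} - 0.00015717 i$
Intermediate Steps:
$U = 485$ ($U = 2 - -483 = 2 + 483 = 485$)
$a = i \sqrt{1383}$ ($a = \sqrt{-1383} = i \sqrt{1383} \approx 37.189 i$)
$x{\left(c \right)} = \frac{1}{485 + i \sqrt{1383}}$
$\left(\left(884239 - 1412587\right) + 1165978\right) + x{\left(1462 \right)} = \left(\left(884239 - 1412587\right) + 1165978\right) + \left(\frac{485}{236608} - \frac{i \sqrt{1383}}{236608}\right) = \left(-528348 + 1165978\right) + \left(\frac{485}{236608} - \frac{i \sqrt{1383}}{236608}\right) = 637630 + \left(\frac{485}{236608} - \frac{i \sqrt{1383}}{236608}\right) = \frac{150868359525}{236608} - \frac{i \sqrt{1383}}{236608}$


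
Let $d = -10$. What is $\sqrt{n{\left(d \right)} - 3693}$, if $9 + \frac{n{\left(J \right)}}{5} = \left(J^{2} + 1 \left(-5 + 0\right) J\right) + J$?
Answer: $7 i \sqrt{62} \approx 55.118 i$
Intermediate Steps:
$n{\left(J \right)} = -45 - 20 J + 5 J^{2}$ ($n{\left(J \right)} = -45 + 5 \left(\left(J^{2} + 1 \left(-5 + 0\right) J\right) + J\right) = -45 + 5 \left(\left(J^{2} + 1 \left(-5\right) J\right) + J\right) = -45 + 5 \left(\left(J^{2} - 5 J\right) + J\right) = -45 + 5 \left(J^{2} - 4 J\right) = -45 + \left(- 20 J + 5 J^{2}\right) = -45 - 20 J + 5 J^{2}$)
$\sqrt{n{\left(d \right)} - 3693} = \sqrt{\left(-45 - -200 + 5 \left(-10\right)^{2}\right) - 3693} = \sqrt{\left(-45 + 200 + 5 \cdot 100\right) - 3693} = \sqrt{\left(-45 + 200 + 500\right) - 3693} = \sqrt{655 - 3693} = \sqrt{-3038} = 7 i \sqrt{62}$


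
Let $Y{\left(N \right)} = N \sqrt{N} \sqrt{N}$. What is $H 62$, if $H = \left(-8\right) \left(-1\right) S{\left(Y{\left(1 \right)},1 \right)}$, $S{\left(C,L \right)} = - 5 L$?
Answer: $-2480$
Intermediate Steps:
$Y{\left(N \right)} = N^{2}$ ($Y{\left(N \right)} = N^{\frac{3}{2}} \sqrt{N} = N^{2}$)
$H = -40$ ($H = \left(-8\right) \left(-1\right) \left(\left(-5\right) 1\right) = 8 \left(-5\right) = -40$)
$H 62 = \left(-40\right) 62 = -2480$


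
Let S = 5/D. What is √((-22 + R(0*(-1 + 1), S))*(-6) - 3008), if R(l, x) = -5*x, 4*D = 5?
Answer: 2*I*√689 ≈ 52.498*I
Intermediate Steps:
D = 5/4 (D = (¼)*5 = 5/4 ≈ 1.2500)
S = 4 (S = 5/(5/4) = 5*(⅘) = 4)
√((-22 + R(0*(-1 + 1), S))*(-6) - 3008) = √((-22 - 5*4)*(-6) - 3008) = √((-22 - 20)*(-6) - 3008) = √(-42*(-6) - 3008) = √(252 - 3008) = √(-2756) = 2*I*√689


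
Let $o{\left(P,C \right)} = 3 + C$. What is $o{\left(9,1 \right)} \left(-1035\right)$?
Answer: $-4140$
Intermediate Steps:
$o{\left(9,1 \right)} \left(-1035\right) = \left(3 + 1\right) \left(-1035\right) = 4 \left(-1035\right) = -4140$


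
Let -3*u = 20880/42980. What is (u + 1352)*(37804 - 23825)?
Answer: 5801484700/307 ≈ 1.8897e+7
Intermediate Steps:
u = -348/2149 (u = -6960/42980 = -1/3*1044/2149 = -348/2149 ≈ -0.16194)
(u + 1352)*(37804 - 23825) = (-348/2149 + 1352)*(37804 - 23825) = (2905100/2149)*13979 = 5801484700/307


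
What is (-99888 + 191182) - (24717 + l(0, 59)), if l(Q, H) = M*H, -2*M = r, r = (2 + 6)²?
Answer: 68465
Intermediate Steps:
r = 64 (r = 8² = 64)
M = -32 (M = -½*64 = -32)
l(Q, H) = -32*H
(-99888 + 191182) - (24717 + l(0, 59)) = (-99888 + 191182) - (24717 - 32*59) = 91294 - (24717 - 1888) = 91294 - 1*22829 = 91294 - 22829 = 68465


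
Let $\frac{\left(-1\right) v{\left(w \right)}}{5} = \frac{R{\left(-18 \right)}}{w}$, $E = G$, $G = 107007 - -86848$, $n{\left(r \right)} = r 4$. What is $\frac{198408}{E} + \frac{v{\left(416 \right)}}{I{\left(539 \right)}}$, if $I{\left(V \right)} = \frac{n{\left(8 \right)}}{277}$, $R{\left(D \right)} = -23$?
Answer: $\frac{8816458321}{2580597760} \approx 3.4164$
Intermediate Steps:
$n{\left(r \right)} = 4 r$
$I{\left(V \right)} = \frac{32}{277}$ ($I{\left(V \right)} = \frac{4 \cdot 8}{277} = 32 \cdot \frac{1}{277} = \frac{32}{277}$)
$G = 193855$ ($G = 107007 + 86848 = 193855$)
$E = 193855$
$v{\left(w \right)} = \frac{115}{w}$ ($v{\left(w \right)} = - 5 \left(- \frac{23}{w}\right) = \frac{115}{w}$)
$\frac{198408}{E} + \frac{v{\left(416 \right)}}{I{\left(539 \right)}} = \frac{198408}{193855} + \frac{115 \cdot \frac{1}{416}}{\frac{32}{277}} = 198408 \cdot \frac{1}{193855} + 115 \cdot \frac{1}{416} \cdot \frac{277}{32} = \frac{198408}{193855} + \frac{115}{416} \cdot \frac{277}{32} = \frac{198408}{193855} + \frac{31855}{13312} = \frac{8816458321}{2580597760}$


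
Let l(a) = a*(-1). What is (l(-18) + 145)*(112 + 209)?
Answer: 52323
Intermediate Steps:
l(a) = -a
(l(-18) + 145)*(112 + 209) = (-1*(-18) + 145)*(112 + 209) = (18 + 145)*321 = 163*321 = 52323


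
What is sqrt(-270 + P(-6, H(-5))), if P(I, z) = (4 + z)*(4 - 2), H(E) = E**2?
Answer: 2*I*sqrt(53) ≈ 14.56*I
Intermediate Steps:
P(I, z) = 8 + 2*z (P(I, z) = (4 + z)*2 = 8 + 2*z)
sqrt(-270 + P(-6, H(-5))) = sqrt(-270 + (8 + 2*(-5)**2)) = sqrt(-270 + (8 + 2*25)) = sqrt(-270 + (8 + 50)) = sqrt(-270 + 58) = sqrt(-212) = 2*I*sqrt(53)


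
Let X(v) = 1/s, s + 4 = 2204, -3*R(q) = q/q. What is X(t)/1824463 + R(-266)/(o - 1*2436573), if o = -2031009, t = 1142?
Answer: 2013610673/26898095592937800 ≈ 7.4861e-8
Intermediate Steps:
R(q) = -1/3 (R(q) = -q/(3*q) = -1/3*1 = -1/3)
s = 2200 (s = -4 + 2204 = 2200)
X(v) = 1/2200
X(t)/1824463 + R(-266)/(o - 1*2436573) = (1/2200)/1824463 - 1/(3*(-2031009 - 1*2436573)) = (1/2200)*(1/1824463) - 1/(3*(-2031009 - 2436573)) = 1/4013818600 - 1/3/(-4467582) = 1/4013818600 - 1/3*(-1/4467582) = 1/4013818600 + 1/13402746 = 2013610673/26898095592937800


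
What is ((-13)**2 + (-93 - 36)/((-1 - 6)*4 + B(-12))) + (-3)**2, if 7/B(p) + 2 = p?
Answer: 3468/19 ≈ 182.53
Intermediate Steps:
B(p) = 7/(-2 + p)
((-13)**2 + (-93 - 36)/((-1 - 6)*4 + B(-12))) + (-3)**2 = ((-13)**2 + (-93 - 36)/((-1 - 6)*4 + 7/(-2 - 12))) + (-3)**2 = (169 - 129/(-7*4 + 7/(-14))) + 9 = (169 - 129/(-28 + 7*(-1/14))) + 9 = (169 - 129/(-28 - 1/2)) + 9 = (169 - 129/(-57/2)) + 9 = (169 - 129*(-2/57)) + 9 = (169 + 86/19) + 9 = 3297/19 + 9 = 3468/19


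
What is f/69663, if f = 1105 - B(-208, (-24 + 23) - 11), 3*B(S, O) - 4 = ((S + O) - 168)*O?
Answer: -1345/208989 ≈ -0.0064357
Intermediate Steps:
B(S, O) = 4/3 + O*(-168 + O + S)/3 (B(S, O) = 4/3 + (((S + O) - 168)*O)/3 = 4/3 + (((O + S) - 168)*O)/3 = 4/3 + ((-168 + O + S)*O)/3 = 4/3 + (O*(-168 + O + S))/3 = 4/3 + O*(-168 + O + S)/3)
f = -1345/3 (f = 1105 - (4/3 - 56*((-24 + 23) - 11) + ((-24 + 23) - 11)²/3 + (⅓)*((-24 + 23) - 11)*(-208)) = 1105 - (4/3 - 56*(-1 - 11) + (-1 - 11)²/3 + (⅓)*(-1 - 11)*(-208)) = 1105 - (4/3 - 56*(-12) + (⅓)*(-12)² + (⅓)*(-12)*(-208)) = 1105 - (4/3 + 672 + (⅓)*144 + 832) = 1105 - (4/3 + 672 + 48 + 832) = 1105 - 1*4660/3 = 1105 - 4660/3 = -1345/3 ≈ -448.33)
f/69663 = -1345/3/69663 = -1345/3*1/69663 = -1345/208989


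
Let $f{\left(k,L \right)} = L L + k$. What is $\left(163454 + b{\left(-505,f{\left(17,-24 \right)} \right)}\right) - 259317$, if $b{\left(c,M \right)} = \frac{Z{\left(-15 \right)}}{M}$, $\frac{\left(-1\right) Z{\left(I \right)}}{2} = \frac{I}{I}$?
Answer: $- \frac{56846761}{593} \approx -95863.0$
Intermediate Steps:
$Z{\left(I \right)} = -2$ ($Z{\left(I \right)} = - 2 \frac{I}{I} = \left(-2\right) 1 = -2$)
$f{\left(k,L \right)} = k + L^{2}$ ($f{\left(k,L \right)} = L^{2} + k = k + L^{2}$)
$b{\left(c,M \right)} = - \frac{2}{M}$
$\left(163454 + b{\left(-505,f{\left(17,-24 \right)} \right)}\right) - 259317 = \left(163454 - \frac{2}{17 + \left(-24\right)^{2}}\right) - 259317 = \left(163454 - \frac{2}{17 + 576}\right) - 259317 = \left(163454 - \frac{2}{593}\right) - 259317 = \frac{96928220}{593} - 259317 = - \frac{56846761}{593}$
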